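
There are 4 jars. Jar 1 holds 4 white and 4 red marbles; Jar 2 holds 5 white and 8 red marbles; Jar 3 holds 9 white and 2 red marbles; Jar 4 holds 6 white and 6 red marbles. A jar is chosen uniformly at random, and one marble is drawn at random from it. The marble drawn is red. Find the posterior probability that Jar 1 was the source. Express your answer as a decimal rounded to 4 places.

P(red|Jar 1) = 0.5; P(red|Jar 2) = 0.6154; P(red|Jar 3) = 0.1818; P(red|Jar 4) = 0.5.
Prior × likelihood for each source: 0.25·0.5=0.1250, 0.25·0.6154=0.1538, 0.25·0.1818=0.04545, 0.25·0.5=0.1250. Summing gives P(red) = 0.44930.
P(Jar 1 | red) = 0.1250 / 0.44930 = 0.2782.

Posterior probability ≈ 0.2782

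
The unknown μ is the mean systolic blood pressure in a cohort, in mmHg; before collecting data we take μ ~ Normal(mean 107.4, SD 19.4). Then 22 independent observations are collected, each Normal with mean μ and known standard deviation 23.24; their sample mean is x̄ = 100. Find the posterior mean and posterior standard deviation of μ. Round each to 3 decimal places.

Prior precision 1/τ₀² = 1/19.4² = 0.00265703; data precision n/σ² = 22/23.24² = 0.0407334.
Posterior precision = 0.00265703 + 0.0407334 = 0.0433904, giving posterior SD = 1/√0.0433904 = 4.801.
Posterior mean = (0.00265703·107.4 + 0.0407334·100) / 0.0433904 = 100.453.

Posterior mean ≈ 100.453; posterior SD ≈ 4.801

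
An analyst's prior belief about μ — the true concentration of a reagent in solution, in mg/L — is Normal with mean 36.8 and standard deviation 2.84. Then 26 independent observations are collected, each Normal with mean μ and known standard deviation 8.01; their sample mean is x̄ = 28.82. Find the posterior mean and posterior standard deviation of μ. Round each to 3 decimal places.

Posterior mean ≈ 30.690; posterior SD ≈ 1.375

With known σ, the Normal prior is conjugate. Weight on the data is w = (n/σ²)/(n/σ² + 1/τ₀²) = 0.405236/(0.405236+0.123983) = 0.76572.
Posterior mean = w·x̄ + (1−w)·μ₀ = 0.76572·28.82 + 0.23428·36.8 = 30.690. Posterior variance = 1/(0.405236+0.123983) = 1.88957, so SD = 1.375.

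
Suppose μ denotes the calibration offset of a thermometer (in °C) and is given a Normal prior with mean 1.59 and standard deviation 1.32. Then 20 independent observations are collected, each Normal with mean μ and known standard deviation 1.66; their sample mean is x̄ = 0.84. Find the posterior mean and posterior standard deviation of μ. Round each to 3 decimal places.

Posterior mean ≈ 0.895; posterior SD ≈ 0.357

Prior precision 1/τ₀² = 1/1.32² = 0.573921; data precision n/σ² = 20/1.66² = 7.25795.
Posterior precision = 0.573921 + 7.25795 = 7.83187, giving posterior SD = 1/√7.83187 = 0.357.
Posterior mean = (0.573921·1.59 + 7.25795·0.84) / 7.83187 = 0.895.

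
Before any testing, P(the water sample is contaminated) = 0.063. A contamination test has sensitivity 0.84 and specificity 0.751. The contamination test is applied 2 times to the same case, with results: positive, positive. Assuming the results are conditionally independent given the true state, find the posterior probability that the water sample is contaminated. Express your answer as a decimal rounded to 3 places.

Let H be the event that the water sample is contaminated; start with P(H) = 0.063. P('positive'|H) = 0.84, P('positive'|¬H) = 0.249.
Update on result 1 ('positive'): P(H) ← 0.84·0.0630 / (0.84·0.0630 + 0.249·0.9370) = 0.052920/0.28623 = 0.1849.
Update on result 2 ('positive'): P(H) ← 0.84·0.1849 / (0.84·0.1849 + 0.249·0.8151) = 0.15530/0.35827 = 0.4335.

Posterior P(H) ≈ 0.433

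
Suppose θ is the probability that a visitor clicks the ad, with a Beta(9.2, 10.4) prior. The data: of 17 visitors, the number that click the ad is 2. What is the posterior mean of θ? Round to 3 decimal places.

Posterior mean ≈ 0.306

Observing 2 successes and 15 failures updates Beta(9.2, 10.4) by adding the success and failure counts to the two shape parameters: α = 9.2+2 = 11.2, β = 10.4+15 = 25.4.
E[θ | data] = 11.2/(11.2+25.4) = 0.306.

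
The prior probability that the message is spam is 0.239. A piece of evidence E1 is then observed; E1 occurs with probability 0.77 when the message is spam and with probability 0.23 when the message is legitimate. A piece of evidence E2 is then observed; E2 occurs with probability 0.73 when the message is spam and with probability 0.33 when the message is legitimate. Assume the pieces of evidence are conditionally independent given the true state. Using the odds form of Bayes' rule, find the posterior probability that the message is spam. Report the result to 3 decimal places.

Prior odds = 0.239/(1−0.239) = 0.31406. In log-odds, ln(0.31406) = -1.1582.
Add log likelihood ratios: ln(3.3478) + ln(2.2121) = 2.0023.
Posterior log-odds = 0.84409, so posterior odds = exp(0.84409) = 2.3259. Converting, P(H|E) = 2.3259/3.3259 = 0.699.

Posterior probability ≈ 0.699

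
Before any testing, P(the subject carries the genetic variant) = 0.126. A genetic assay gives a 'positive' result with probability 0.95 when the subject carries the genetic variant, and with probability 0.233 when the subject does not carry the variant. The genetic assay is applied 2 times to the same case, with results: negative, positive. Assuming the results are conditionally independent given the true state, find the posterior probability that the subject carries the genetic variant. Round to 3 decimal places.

Posterior P(H) ≈ 0.037

Let H be the event that the subject carries the genetic variant; start with P(H) = 0.126. P('positive'|H) = 0.95, P('positive'|¬H) = 0.233.
Update on result 1 ('negative'): P(H) ← 0.05·0.1260 / (0.05·0.1260 + 0.767·0.8740) = 0.0063000/0.67666 = 0.0093.
Update on result 2 ('positive'): P(H) ← 0.95·0.0093 / (0.95·0.0093 + 0.233·0.9907) = 0.0088449/0.23968 = 0.0369.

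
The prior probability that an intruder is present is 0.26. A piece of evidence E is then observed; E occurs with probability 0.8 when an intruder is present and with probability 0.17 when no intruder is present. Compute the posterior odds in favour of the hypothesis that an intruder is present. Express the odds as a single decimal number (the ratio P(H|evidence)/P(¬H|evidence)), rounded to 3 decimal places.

Posterior odds ≈ 1.653

Prior odds = 0.26/(1−0.26) = 0.35135.
Likelihood ratio for E = 0.8/0.17 = 4.7059.
Posterior odds = prior odds × LR = 1.6534.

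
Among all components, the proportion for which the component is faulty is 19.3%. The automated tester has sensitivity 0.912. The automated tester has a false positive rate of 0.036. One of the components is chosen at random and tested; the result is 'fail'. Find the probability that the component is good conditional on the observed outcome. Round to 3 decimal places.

Let H be the event that the component is faulty. P(H) = 0.193, so P(¬H) = 0.807. With E the 'fail' result, P(E|H) = 0.912 and P(E|¬H) = 0.036.
P(E) = 0.912·0.193 + 0.036·0.807 = 0.17602 + 0.029052 = 0.20507.
By Bayes' theorem, P(H|E) = 0.17602 / 0.20507 = 0.858. Hence P(¬H|E) = 1 − 0.858 = 0.142.

P(¬H | E) ≈ 0.142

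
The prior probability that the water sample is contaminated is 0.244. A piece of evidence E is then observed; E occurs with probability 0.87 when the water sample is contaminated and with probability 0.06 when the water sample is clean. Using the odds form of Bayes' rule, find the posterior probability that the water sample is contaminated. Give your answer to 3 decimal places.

Prior odds = 0.244/(1−0.244) = 0.32275.
Likelihood ratio for E = 0.87/0.06 = 14.500.
Posterior odds = prior odds × LR = 4.6799.
Posterior probability = odds/(1+odds) = 4.6799/5.6799 = 0.824.

Posterior probability ≈ 0.824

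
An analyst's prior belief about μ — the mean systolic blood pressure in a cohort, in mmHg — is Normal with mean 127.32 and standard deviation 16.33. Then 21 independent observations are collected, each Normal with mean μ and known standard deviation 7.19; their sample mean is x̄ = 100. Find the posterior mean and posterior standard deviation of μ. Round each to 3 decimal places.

Posterior mean ≈ 100.250; posterior SD ≈ 1.562

With known σ, the Normal prior is conjugate. Weight on the data is w = (n/σ²)/(n/σ² + 1/τ₀²) = 0.406220/(0.406220+0.00374997) = 0.99085.
Posterior mean = w·x̄ + (1−w)·μ₀ = 0.99085·100 + 0.0091469·127.32 = 100.250. Posterior variance = 1/(0.406220+0.00374997) = 2.43920, so SD = 1.562.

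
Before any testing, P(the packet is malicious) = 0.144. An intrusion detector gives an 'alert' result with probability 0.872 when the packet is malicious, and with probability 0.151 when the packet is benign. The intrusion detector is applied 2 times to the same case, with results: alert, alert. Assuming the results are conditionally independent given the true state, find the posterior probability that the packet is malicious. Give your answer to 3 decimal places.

Posterior P(H) ≈ 0.849

Let H be the event that the packet is malicious; start with P(H) = 0.144. P('alert'|H) = 0.872, P('alert'|¬H) = 0.151.
Update on result 1 ('alert'): P(H) ← 0.872·0.1440 / (0.872·0.1440 + 0.151·0.8560) = 0.12557/0.25482 = 0.4928.
Update on result 2 ('alert'): P(H) ← 0.872·0.4928 / (0.872·0.4928 + 0.151·0.5072) = 0.42969/0.50628 = 0.8487.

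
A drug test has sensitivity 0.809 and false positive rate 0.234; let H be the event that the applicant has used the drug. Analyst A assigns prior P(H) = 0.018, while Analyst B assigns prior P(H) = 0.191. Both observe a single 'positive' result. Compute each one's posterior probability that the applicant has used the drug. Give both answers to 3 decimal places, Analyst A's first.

The likelihood ratio for a 'positive' result is 0.809/0.234 = 3.4573.
Analyst A: prior odds 0.018/0.982 = 0.018330; posterior odds 0.063371; posterior probability 0.060.
Analyst B: prior odds 0.191/0.809 = 0.23609; posterior odds 0.81624; posterior probability 0.449.

Analyst A: 0.060; Analyst B: 0.449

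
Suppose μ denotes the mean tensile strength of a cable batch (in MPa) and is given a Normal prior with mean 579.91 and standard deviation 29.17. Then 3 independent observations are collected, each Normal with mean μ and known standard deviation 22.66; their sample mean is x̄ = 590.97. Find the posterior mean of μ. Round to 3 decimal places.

With known σ, the Normal prior is conjugate. Weight on the data is w = (n/σ²)/(n/σ² + 1/τ₀²) = 0.00584254/(0.00584254+0.00117524) = 0.83253.
Posterior mean = w·x̄ + (1−w)·μ₀ = 0.83253·590.97 + 0.16747·579.91 = 589.118.

Posterior mean ≈ 589.118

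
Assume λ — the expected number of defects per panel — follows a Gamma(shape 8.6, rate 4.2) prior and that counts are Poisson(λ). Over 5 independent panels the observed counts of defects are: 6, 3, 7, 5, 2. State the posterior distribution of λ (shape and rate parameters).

Posterior: Gamma(shape=31.6, rate=9.2)

Total count ∑xᵢ = 23 over n = 5 panels.
Gamma is conjugate to the Poisson likelihood: posterior is Gamma(shape = 8.6+23 = 31.6, rate = 4.2+5 = 9.2).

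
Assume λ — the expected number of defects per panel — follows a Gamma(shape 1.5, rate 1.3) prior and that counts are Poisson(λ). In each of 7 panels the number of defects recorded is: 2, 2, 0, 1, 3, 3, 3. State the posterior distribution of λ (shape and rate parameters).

Total count ∑xᵢ = 14 over n = 7 panels.
Gamma is conjugate to the Poisson likelihood: posterior is Gamma(shape = 1.5+14 = 15.5, rate = 1.3+7 = 8.3).

Posterior: Gamma(shape=15.5, rate=8.3)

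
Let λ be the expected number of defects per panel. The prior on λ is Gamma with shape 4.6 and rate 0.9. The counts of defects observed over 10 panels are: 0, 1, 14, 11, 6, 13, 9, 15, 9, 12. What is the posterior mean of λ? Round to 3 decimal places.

The Poisson likelihood adds the total count to the shape and the number of exposure periods to the rate. Here ∑xᵢ = 90 and n = 10, so shape 4.6→94.6 and rate 0.9→10.9.
Posterior mean = shape/rate = 94.6/10.9 = 8.679.

Posterior mean ≈ 8.679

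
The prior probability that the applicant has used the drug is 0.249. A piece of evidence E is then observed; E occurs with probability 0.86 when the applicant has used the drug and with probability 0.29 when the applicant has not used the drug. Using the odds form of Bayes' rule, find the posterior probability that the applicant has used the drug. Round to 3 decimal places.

Posterior probability ≈ 0.496

Prior odds = 0.249/(1−0.249) = 0.33156.
Likelihood ratio for E = 0.86/0.29 = 2.9655.
Posterior odds = prior odds × LR = 0.98324.
Posterior probability = odds/(1+odds) = 0.98324/1.9832 = 0.496.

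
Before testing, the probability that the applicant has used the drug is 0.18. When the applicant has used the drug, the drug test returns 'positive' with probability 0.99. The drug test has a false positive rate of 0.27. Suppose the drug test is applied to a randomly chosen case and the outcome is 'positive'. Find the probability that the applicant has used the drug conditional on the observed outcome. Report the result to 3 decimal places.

P(H | E) ≈ 0.446

Let H be the event that the applicant has used the drug. P(H) = 0.18, so P(¬H) = 0.82. With E the 'positive' result, P(E|H) = 0.99 and P(E|¬H) = 0.27.
P(E) = 0.99·0.18 + 0.27·0.82 = 0.17820 + 0.22140 = 0.39960.
By Bayes' theorem, P(H|E) = 0.17820 / 0.39960 = 0.446.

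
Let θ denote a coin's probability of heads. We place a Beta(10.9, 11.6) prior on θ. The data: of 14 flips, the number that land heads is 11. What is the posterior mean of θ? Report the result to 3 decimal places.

The binomial likelihood is conjugate to the Beta prior: with 11 successes and 3 failures, the posterior is Beta(10.9+11, 11.6+3) = Beta(21.9, 14.6).
E[θ | data] = 21.9/(21.9+14.6) = 0.600.

Posterior mean ≈ 0.600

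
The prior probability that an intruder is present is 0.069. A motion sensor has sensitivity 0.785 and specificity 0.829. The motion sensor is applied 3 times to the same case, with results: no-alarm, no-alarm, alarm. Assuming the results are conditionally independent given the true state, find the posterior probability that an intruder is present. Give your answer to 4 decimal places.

Posterior P(H) ≈ 0.0224

With H the event that an intruder is present, the joint likelihood of the observed sequence is P(data|H) = 0.215·0.215·0.785 = 0.036287 and P(data|¬H) = 0.829·0.829·0.171 = 0.11752.
Bayes: P(H|data) = 0.069·0.036287 / (0.069·0.036287 + 0.931·0.11752) = 0.0025038/0.11191 = 0.0224.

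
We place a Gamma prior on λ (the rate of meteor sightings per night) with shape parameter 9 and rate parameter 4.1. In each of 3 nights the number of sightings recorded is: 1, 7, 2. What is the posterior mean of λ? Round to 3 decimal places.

Posterior mean ≈ 2.676

Total count ∑xᵢ = 10 over n = 3 nights.
Gamma is conjugate to the Poisson likelihood: posterior is Gamma(shape = 9+10 = 19, rate = 4.1+3 = 7.1).
Posterior mean = shape/rate = 19/7.1 = 2.676.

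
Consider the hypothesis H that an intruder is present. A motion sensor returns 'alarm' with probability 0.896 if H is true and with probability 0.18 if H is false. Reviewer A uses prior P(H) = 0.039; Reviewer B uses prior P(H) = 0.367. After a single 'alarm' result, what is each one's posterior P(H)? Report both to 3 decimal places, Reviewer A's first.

The likelihood ratio for an 'alarm' result is 0.896/0.18 = 4.9778.
Reviewer A: prior odds 0.039/0.961 = 0.040583; posterior odds 0.20201; posterior probability 0.168.
Reviewer B: prior odds 0.367/0.633 = 0.57978; posterior odds 2.8860; posterior probability 0.743.

Reviewer A: 0.168; Reviewer B: 0.743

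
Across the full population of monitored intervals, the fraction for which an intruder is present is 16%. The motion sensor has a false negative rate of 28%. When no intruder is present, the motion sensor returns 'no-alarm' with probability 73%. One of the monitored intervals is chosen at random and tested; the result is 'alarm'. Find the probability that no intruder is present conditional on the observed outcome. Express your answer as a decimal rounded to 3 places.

P(¬H | E) ≈ 0.663

Let H be the event that an intruder is present. P(H) = 0.16, so P(¬H) = 0.84. With E the 'alarm' result, P(E|H) = 0.72 and P(E|¬H) = 0.27.
P(E) = 0.72·0.16 + 0.27·0.84 = 0.11520 + 0.22680 = 0.34200.
By Bayes' theorem, P(H|E) = 0.11520 / 0.34200 = 0.337. Hence P(¬H|E) = 1 − 0.337 = 0.663.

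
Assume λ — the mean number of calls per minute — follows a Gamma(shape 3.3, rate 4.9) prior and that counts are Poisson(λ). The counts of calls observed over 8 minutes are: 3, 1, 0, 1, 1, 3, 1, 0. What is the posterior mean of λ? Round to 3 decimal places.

The Poisson likelihood adds the total count to the shape and the number of exposure periods to the rate. Here ∑xᵢ = 10 and n = 8, so shape 3.3→13.3 and rate 4.9→12.9.
Posterior mean = shape/rate = 13.3/12.9 = 1.031.

Posterior mean ≈ 1.031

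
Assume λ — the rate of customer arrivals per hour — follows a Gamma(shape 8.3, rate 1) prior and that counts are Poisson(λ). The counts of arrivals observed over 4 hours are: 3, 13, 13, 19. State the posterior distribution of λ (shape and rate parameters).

The Poisson likelihood adds the total count to the shape and the number of exposure periods to the rate. Here ∑xᵢ = 48 and n = 4, so shape 8.3→56.3 and rate 1→5.

Posterior: Gamma(shape=56.3, rate=5)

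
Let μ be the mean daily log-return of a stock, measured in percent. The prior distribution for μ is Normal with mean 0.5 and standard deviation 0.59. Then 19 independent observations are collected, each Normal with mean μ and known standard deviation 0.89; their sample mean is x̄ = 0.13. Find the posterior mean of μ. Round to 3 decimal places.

Prior precision 1/τ₀² = 1/0.59² = 2.87274; data precision n/σ² = 19/0.89² = 23.9869.
Posterior precision = 2.87274 + 23.9869 = 26.8596.
Posterior mean = (2.87274·0.5 + 23.9869·0.13) / 26.8596 = 0.170.

Posterior mean ≈ 0.170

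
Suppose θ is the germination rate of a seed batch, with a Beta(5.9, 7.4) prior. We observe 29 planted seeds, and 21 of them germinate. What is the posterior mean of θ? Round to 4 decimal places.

The binomial likelihood is conjugate to the Beta prior: with 21 successes and 8 failures, the posterior is Beta(5.9+21, 7.4+8) = Beta(26.9, 15.4).
Posterior mean = α/(α+β) = 26.9/42.3 = 0.6359.

Posterior mean ≈ 0.6359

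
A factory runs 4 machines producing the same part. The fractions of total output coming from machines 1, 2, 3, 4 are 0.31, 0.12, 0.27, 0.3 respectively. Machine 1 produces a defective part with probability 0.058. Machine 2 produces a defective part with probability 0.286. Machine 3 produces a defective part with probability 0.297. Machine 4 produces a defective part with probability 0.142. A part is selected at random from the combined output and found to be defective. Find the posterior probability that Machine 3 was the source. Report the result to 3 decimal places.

Posterior probability ≈ 0.458

Tabulate prior·likelihood by source: [1] prior 0.31, lik 0.058, product 0.01798; [2] prior 0.12, lik 0.286, product 0.03432; [3] prior 0.27, lik 0.297, product 0.08019; [4] prior 0.3, lik 0.142, product 0.04260.
Normalizing constant = 0.17509; the posterior for Machine 3 is its product over the sum, 0.08019/0.17509 = 0.458.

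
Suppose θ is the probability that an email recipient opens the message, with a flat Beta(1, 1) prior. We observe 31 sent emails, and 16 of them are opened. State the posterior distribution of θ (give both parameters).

The binomial likelihood is conjugate to the Beta prior: with 16 successes and 15 failures, the posterior is Beta(1+16, 1+15) = Beta(17, 16).

Posterior: Beta(17, 16)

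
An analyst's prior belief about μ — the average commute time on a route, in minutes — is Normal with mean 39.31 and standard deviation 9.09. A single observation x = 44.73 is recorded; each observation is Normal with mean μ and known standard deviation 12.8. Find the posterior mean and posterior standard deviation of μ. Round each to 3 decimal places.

Posterior mean ≈ 41.127; posterior SD ≈ 7.411

Prior precision 1/τ₀² = 1/9.09² = 0.0121024; data precision n/σ² = 1/12.8² = 0.00610352.
Posterior precision = 0.0121024 + 0.00610352 = 0.0182059, giving posterior SD = 1/√0.0182059 = 7.411.
Posterior mean = (0.0121024·39.31 + 0.00610352·44.73) / 0.0182059 = 41.127.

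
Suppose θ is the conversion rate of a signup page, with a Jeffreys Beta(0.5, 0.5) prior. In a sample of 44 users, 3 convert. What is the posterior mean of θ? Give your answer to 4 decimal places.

The binomial likelihood is conjugate to the Beta prior: with 3 successes and 41 failures, the posterior is Beta(0.5+3, 0.5+41) = Beta(3.5, 41.5).
Posterior mean = α/(α+β) = 3.5/45 = 0.0778.

Posterior mean ≈ 0.0778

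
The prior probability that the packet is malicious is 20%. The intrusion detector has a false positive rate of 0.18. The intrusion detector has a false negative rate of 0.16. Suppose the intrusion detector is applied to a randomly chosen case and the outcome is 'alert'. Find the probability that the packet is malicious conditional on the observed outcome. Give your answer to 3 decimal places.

P(H | E) ≈ 0.538

Let H be the event that the packet is malicious. P(H) = 0.2, so P(¬H) = 0.8. With E the 'alert' result, P(E|H) = 0.84 and P(E|¬H) = 0.18.
P(E) = 0.84·0.2 + 0.18·0.8 = 0.16800 + 0.14400 = 0.31200.
By Bayes' theorem, P(H|E) = 0.16800 / 0.31200 = 0.538.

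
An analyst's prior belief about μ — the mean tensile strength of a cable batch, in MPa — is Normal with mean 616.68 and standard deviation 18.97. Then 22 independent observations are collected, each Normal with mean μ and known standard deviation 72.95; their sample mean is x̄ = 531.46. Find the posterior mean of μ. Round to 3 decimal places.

Prior precision 1/τ₀² = 1/18.97² = 0.00277885; data precision n/σ² = 22/72.95² = 0.00413402.
Posterior precision = 0.00277885 + 0.00413402 = 0.00691287.
Posterior mean = (0.00277885·616.68 + 0.00413402·531.46) / 0.00691287 = 565.717.

Posterior mean ≈ 565.717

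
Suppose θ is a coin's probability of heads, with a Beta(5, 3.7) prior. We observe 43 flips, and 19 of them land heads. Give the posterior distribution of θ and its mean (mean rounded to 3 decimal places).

Posterior: Beta(24, 27.7); mean ≈ 0.464

The binomial likelihood is conjugate to the Beta prior: with 19 successes and 24 failures, the posterior is Beta(5+19, 3.7+24) = Beta(24, 27.7).
Posterior mean = α/(α+β) = 24/51.7 = 0.464.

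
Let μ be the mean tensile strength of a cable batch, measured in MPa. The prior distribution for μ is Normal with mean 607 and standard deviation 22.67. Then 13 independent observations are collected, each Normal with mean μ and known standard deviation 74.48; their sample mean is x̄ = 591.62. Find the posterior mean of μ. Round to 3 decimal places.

Posterior mean ≈ 598.597

Prior precision 1/τ₀² = 1/22.67² = 0.00194579; data precision n/σ² = 13/74.48² = 0.00234349.
Posterior precision = 0.00194579 + 0.00234349 = 0.00428929.
Posterior mean = (0.00194579·607 + 0.00234349·591.62) / 0.00428929 = 598.597.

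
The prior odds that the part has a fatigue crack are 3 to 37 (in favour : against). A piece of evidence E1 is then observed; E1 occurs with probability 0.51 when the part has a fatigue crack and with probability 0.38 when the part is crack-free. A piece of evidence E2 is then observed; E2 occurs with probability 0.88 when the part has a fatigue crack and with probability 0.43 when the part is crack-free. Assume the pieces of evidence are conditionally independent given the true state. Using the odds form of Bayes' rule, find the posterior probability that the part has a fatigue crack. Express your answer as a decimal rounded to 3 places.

Prior odds = 3/37 = 0.081081. In log-odds, ln(0.081081) = -2.5123.
Add log likelihood ratios: ln(1.3421) + ln(2.0465) = 1.0104.
Posterior log-odds = -1.5019, so posterior odds = exp(-1.5019) = 0.22270. Converting, P(H|E) = 0.22270/1.2227 = 0.182.

Posterior probability ≈ 0.182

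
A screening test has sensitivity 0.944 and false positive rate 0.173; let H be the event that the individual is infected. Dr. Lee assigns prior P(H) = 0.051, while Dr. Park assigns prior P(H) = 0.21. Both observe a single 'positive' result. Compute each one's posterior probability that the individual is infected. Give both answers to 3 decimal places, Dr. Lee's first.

Dr. Lee: 0.227; Dr. Park: 0.592

The likelihood ratio for a 'positive' result is 0.944/0.173 = 5.4566.
Dr. Lee: prior odds 0.051/0.949 = 0.053741; posterior odds 0.29324; posterior probability 0.227.
Dr. Park: prior odds 0.21/0.79 = 0.26582; posterior odds 1.4505; posterior probability 0.592.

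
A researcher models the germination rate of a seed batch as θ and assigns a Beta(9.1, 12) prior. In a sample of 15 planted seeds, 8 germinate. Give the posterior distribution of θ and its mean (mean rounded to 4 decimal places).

Posterior: Beta(17.1, 19); mean ≈ 0.4737

Observing 8 successes and 7 failures updates Beta(9.1, 12) by adding the success and failure counts to the two shape parameters: α = 9.1+8 = 17.1, β = 12+7 = 19.
E[θ | data] = 17.1/(17.1+19) = 0.4737.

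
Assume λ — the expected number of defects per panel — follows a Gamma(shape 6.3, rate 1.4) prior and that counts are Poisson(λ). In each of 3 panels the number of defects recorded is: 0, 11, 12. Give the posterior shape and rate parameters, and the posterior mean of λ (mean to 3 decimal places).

Posterior: Gamma(shape=29.3, rate=4.4); mean ≈ 6.659

The Poisson likelihood adds the total count to the shape and the number of exposure periods to the rate. Here ∑xᵢ = 23 and n = 3, so shape 6.3→29.3 and rate 1.4→4.4.
Posterior mean = shape/rate = 29.3/4.4 = 6.659.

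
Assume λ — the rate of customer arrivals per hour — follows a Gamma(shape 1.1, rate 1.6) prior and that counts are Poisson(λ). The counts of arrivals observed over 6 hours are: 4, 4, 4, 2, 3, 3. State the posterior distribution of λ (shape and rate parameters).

The Poisson likelihood adds the total count to the shape and the number of exposure periods to the rate. Here ∑xᵢ = 20 and n = 6, so shape 1.1→21.1 and rate 1.6→7.6.

Posterior: Gamma(shape=21.1, rate=7.6)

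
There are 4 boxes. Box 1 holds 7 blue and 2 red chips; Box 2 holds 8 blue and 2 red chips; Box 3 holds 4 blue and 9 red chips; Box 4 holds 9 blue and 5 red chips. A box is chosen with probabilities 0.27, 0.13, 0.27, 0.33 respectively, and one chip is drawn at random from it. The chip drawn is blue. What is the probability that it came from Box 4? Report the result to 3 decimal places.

Posterior probability ≈ 0.348

Tabulate prior·likelihood by source: [1] prior 0.27, lik 0.7778, product 0.2100; [2] prior 0.13, lik 0.8, product 0.1040; [3] prior 0.27, lik 0.3077, product 0.08308; [4] prior 0.33, lik 0.6429, product 0.2121.
Normalizing constant = 0.60922; the posterior for Box 4 is its product over the sum, 0.2121/0.60922 = 0.348.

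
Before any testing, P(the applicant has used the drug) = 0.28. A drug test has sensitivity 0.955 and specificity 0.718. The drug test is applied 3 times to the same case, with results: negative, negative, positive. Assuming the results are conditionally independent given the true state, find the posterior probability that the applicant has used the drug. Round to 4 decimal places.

Let H be the event that the applicant has used the drug; start with P(H) = 0.28. P('positive'|H) = 0.955, P('positive'|¬H) = 0.282.
Update on result 1 ('negative'): P(H) ← 0.045·0.2800 / (0.045·0.2800 + 0.718·0.7200) = 0.012600/0.52956 = 0.0238.
Update on result 2 ('negative'): P(H) ← 0.045·0.0238 / (0.045·0.0238 + 0.718·0.9762) = 0.0010707/0.70199 = 0.0015.
Update on result 3 ('positive'): P(H) ← 0.955·0.0015 / (0.955·0.0015 + 0.282·0.9985) = 0.0014566/0.28303 = 0.0051.

Posterior P(H) ≈ 0.0051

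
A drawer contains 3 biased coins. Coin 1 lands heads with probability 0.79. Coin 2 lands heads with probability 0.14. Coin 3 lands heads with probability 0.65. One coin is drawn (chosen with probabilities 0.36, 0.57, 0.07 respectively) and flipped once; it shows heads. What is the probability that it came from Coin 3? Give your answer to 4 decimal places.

Posterior probability ≈ 0.1111

P(heads|C1) = 0.79; P(heads|C2) = 0.14; P(heads|C3) = 0.65.
Prior × likelihood for each source: 0.36·0.79=0.2844, 0.57·0.14=0.07980, 0.07·0.65=0.04550. Summing gives P(heads) = 0.40970.
P(Coin 3 | heads) = 0.04550 / 0.40970 = 0.1111.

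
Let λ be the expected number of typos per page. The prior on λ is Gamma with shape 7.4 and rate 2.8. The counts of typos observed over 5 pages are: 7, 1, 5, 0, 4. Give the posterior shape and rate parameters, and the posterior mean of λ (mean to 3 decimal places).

The Poisson likelihood adds the total count to the shape and the number of exposure periods to the rate. Here ∑xᵢ = 17 and n = 5, so shape 7.4→24.4 and rate 2.8→7.8.
E[λ | data] = 24.4/7.8 = 3.128.

Posterior: Gamma(shape=24.4, rate=7.8); mean ≈ 3.128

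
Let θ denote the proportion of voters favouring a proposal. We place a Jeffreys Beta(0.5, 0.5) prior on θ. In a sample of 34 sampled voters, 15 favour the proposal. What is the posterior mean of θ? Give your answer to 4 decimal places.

Posterior mean ≈ 0.4429

The binomial likelihood is conjugate to the Beta prior: with 15 successes and 19 failures, the posterior is Beta(0.5+15, 0.5+19) = Beta(15.5, 19.5).
Posterior mean = α/(α+β) = 15.5/35 = 0.4429.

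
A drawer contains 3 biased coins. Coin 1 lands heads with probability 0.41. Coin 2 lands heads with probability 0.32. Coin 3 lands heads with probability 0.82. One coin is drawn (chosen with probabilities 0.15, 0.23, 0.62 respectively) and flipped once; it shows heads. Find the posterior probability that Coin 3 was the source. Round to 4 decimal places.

Posterior probability ≈ 0.7901

Tabulate prior·likelihood by source: [1] prior 0.15, lik 0.41, product 0.06150; [2] prior 0.23, lik 0.32, product 0.07360; [3] prior 0.62, lik 0.82, product 0.5084.
Normalizing constant = 0.64350; the posterior for Coin 3 is its product over the sum, 0.5084/0.64350 = 0.7901.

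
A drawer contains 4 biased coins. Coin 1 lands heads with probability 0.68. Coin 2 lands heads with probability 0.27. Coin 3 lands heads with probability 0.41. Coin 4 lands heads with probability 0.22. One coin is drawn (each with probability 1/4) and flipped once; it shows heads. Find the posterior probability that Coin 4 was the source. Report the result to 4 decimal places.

Tabulate prior·likelihood by source: [1] prior 0.25, lik 0.68, product 0.1700; [2] prior 0.25, lik 0.27, product 0.06750; [3] prior 0.25, lik 0.41, product 0.1025; [4] prior 0.25, lik 0.22, product 0.05500.
Normalizing constant = 0.39500; the posterior for Coin 4 is its product over the sum, 0.05500/0.39500 = 0.1392.

Posterior probability ≈ 0.1392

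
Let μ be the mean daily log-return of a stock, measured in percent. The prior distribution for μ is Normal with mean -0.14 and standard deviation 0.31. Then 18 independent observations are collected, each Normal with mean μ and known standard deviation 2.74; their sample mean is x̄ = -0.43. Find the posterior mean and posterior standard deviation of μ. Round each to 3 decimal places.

Prior precision 1/τ₀² = 1/0.31² = 10.4058; data precision n/σ² = 18/2.74² = 2.39757.
Posterior precision = 10.4058 + 2.39757 = 12.8034, giving posterior SD = 1/√12.8034 = 0.279.
Posterior mean = (10.4058·-0.14 + 2.39757·-0.43) / 12.8034 = -0.194.

Posterior mean ≈ -0.194; posterior SD ≈ 0.279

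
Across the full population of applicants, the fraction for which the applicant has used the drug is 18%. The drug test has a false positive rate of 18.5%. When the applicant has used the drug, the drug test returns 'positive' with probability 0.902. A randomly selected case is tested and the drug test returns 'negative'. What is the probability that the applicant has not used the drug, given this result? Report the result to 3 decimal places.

Let H be the event that the applicant has used the drug. P(H) = 0.18, so P(¬H) = 0.82. With E the 'negative' result, P(E|H) = 0.098 and P(E|¬H) = 0.815.
P(E) = 0.098·0.18 + 0.815·0.82 = 0.017640 + 0.66830 = 0.68594.
By Bayes' theorem, P(H|E) = 0.017640 / 0.68594 = 0.026. Hence P(¬H|E) = 1 − 0.026 = 0.974.

P(¬H | E) ≈ 0.974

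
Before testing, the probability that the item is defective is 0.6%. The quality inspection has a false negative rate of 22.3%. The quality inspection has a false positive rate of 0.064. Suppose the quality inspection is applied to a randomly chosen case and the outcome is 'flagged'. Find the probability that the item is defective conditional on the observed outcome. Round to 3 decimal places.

Let H be the event that the item is defective. P(H) = 0.006, so P(¬H) = 0.994. With E the 'flagged' result, P(E|H) = 0.777 and P(E|¬H) = 0.064.
P(E) = 0.777·0.006 + 0.064·0.994 = 0.0046620 + 0.063616 = 0.068278.
By Bayes' theorem, P(H|E) = 0.0046620 / 0.068278 = 0.068.

P(H | E) ≈ 0.068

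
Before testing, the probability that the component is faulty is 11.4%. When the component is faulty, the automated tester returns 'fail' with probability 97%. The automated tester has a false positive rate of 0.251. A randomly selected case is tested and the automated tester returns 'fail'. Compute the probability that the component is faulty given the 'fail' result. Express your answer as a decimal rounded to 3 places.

Write H for 'the component is faulty'. Prior odds H:¬H = 0.114/0.886 = 0.12867. For the 'fail' outcome, the likelihood ratio is 0.97/0.251 = 3.8645.
Posterior odds = 0.12867 × 3.8645 = 0.49724, so P(H|E) = 0.49724/(1+0.49724) = 0.332.

P(H | E) ≈ 0.332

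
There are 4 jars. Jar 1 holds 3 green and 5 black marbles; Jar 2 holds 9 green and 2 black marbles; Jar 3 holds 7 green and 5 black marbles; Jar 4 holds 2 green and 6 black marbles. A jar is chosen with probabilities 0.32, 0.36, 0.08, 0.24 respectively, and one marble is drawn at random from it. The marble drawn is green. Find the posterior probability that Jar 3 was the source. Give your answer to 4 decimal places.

Posterior probability ≈ 0.0895

Tabulate prior·likelihood by source: [1] prior 0.32, lik 0.375, product 0.1200; [2] prior 0.36, lik 0.8182, product 0.2945; [3] prior 0.08, lik 0.5833, product 0.04667; [4] prior 0.24, lik 0.25, product 0.06000.
Normalizing constant = 0.52121; the posterior for Jar 3 is its product over the sum, 0.04667/0.52121 = 0.0895.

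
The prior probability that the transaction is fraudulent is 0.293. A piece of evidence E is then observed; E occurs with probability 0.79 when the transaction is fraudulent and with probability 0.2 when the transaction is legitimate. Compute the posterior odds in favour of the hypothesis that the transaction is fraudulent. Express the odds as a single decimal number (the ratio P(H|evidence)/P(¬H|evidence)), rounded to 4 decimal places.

Posterior odds ≈ 1.6370

Prior odds = 0.293/(1−0.293) = 0.41443.
Likelihood ratio for E = 0.79/0.2 = 3.9500.
Posterior odds = prior odds × LR = 1.6370.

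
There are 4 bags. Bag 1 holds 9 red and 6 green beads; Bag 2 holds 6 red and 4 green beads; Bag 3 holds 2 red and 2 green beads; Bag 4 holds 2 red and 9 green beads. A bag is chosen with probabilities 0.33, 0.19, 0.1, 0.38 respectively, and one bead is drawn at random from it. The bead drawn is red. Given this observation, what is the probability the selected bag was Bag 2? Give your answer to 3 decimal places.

P(red|Bag 1) = 0.6; P(red|Bag 2) = 0.6; P(red|Bag 3) = 0.5; P(red|Bag 4) = 0.1818.
Prior × likelihood for each source: 0.33·0.6=0.1980, 0.19·0.6=0.1140, 0.1·0.5=0.05000, 0.38·0.1818=0.06909. Summing gives P(red) = 0.43109.
P(Bag 2 | red) = 0.1140 / 0.43109 = 0.264.

Posterior probability ≈ 0.264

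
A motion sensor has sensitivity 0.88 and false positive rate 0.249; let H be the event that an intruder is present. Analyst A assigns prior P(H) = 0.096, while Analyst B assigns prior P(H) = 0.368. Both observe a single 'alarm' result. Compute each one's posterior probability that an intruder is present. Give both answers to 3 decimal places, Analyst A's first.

Analyst A: 0.273; Analyst B: 0.673

The likelihood ratio for an 'alarm' result is 0.88/0.249 = 3.5341.
Analyst A: prior odds 0.096/0.904 = 0.10619; posterior odds 0.37531; posterior probability 0.273.
Analyst B: prior odds 0.368/0.632 = 0.58228; posterior odds 2.0579; posterior probability 0.673.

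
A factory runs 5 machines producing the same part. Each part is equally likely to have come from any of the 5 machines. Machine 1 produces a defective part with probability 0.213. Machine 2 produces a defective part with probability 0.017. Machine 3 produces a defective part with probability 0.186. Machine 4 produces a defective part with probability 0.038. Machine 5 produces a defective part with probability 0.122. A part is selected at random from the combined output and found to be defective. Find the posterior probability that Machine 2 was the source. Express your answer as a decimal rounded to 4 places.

Posterior probability ≈ 0.0295

Tabulate prior·likelihood by source: [1] prior 0.2, lik 0.213, product 0.04260; [2] prior 0.2, lik 0.017, product 0.003400; [3] prior 0.2, lik 0.186, product 0.03720; [4] prior 0.2, lik 0.038, product 0.007600; [5] prior 0.2, lik 0.122, product 0.02440.
Normalizing constant = 0.11520; the posterior for Machine 2 is its product over the sum, 0.003400/0.11520 = 0.0295.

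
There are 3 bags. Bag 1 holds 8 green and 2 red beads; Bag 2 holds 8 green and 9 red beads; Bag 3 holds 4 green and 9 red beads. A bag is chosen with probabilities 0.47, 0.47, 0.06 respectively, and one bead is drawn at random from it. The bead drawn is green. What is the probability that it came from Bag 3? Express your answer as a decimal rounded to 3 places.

P(green|Bag 1) = 0.8; P(green|Bag 2) = 0.4706; P(green|Bag 3) = 0.3077.
Prior × likelihood for each source: 0.47·0.8=0.3760, 0.47·0.4706=0.2212, 0.06·0.3077=0.01846. Summing gives P(green) = 0.61564.
P(Bag 3 | green) = 0.01846 / 0.61564 = 0.030.

Posterior probability ≈ 0.030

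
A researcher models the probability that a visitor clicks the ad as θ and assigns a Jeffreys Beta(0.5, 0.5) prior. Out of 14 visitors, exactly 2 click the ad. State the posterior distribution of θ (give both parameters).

Posterior: Beta(2.5, 12.5)

The binomial likelihood is conjugate to the Beta prior: with 2 successes and 12 failures, the posterior is Beta(0.5+2, 0.5+12) = Beta(2.5, 12.5).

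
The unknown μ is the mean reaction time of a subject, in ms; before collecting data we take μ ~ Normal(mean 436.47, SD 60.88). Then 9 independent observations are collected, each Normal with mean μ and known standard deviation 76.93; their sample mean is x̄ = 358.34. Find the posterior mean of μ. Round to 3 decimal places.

Posterior mean ≈ 370.113

Prior precision 1/τ₀² = 1/60.88² = 0.00026981; data precision n/σ² = 9/76.93² = 0.00152073.
Posterior precision = 0.00026981 + 0.00152073 = 0.00179053.
Posterior mean = (0.00026981·436.47 + 0.00152073·358.34) / 0.00179053 = 370.113.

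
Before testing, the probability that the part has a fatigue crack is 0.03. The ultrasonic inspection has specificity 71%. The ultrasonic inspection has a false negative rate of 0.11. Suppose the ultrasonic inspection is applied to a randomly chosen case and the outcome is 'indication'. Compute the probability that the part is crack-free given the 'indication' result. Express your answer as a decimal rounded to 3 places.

P(¬H | E) ≈ 0.913

Let H be the event that the part has a fatigue crack. P(H) = 0.03, so P(¬H) = 0.97. With E the 'indication' result, P(E|H) = 0.89 and P(E|¬H) = 0.29.
P(E) = 0.89·0.03 + 0.29·0.97 = 0.026700 + 0.28130 = 0.30800.
By Bayes' theorem, P(H|E) = 0.026700 / 0.30800 = 0.087. Hence P(¬H|E) = 1 − 0.087 = 0.913.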